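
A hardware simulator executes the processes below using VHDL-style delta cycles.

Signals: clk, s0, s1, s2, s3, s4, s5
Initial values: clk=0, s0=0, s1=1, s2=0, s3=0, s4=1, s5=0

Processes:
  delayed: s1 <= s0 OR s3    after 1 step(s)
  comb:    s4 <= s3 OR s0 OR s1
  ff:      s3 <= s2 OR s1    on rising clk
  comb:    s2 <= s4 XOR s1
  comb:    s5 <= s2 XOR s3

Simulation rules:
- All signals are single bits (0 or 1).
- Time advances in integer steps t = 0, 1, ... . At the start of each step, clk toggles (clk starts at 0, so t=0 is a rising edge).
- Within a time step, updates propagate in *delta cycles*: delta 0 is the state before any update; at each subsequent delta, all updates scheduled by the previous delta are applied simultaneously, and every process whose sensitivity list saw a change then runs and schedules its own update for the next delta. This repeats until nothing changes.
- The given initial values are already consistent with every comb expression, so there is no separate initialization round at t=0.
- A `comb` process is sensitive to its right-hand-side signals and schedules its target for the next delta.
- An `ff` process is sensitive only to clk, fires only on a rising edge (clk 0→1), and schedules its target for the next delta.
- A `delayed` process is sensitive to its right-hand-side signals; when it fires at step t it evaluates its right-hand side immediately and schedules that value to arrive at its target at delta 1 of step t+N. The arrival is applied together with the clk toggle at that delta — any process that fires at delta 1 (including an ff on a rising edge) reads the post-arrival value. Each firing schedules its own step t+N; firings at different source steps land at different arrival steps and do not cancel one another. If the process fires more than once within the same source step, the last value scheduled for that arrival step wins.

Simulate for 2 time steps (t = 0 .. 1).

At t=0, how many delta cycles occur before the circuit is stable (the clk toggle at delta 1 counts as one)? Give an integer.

t0.Δ0 s4=1 s2=0 s5=0 s0=0 s1=1 clk=0 s3=0
t0.Δ1 s4=1 s2=0 s5=0 s0=0 s1=1 clk=1 s3=0
t0.Δ2 s4=1 s2=0 s5=0 s0=0 s1=1 clk=1 s3=1
t0.Δ3 s4=1 s2=0 s5=1 s0=0 s1=1 clk=1 s3=1
t1.Δ0 s4=1 s2=0 s5=1 s0=0 s1=1 clk=1 s3=1
t1.Δ1 s4=1 s2=0 s5=1 s0=0 s1=1 clk=0 s3=1

3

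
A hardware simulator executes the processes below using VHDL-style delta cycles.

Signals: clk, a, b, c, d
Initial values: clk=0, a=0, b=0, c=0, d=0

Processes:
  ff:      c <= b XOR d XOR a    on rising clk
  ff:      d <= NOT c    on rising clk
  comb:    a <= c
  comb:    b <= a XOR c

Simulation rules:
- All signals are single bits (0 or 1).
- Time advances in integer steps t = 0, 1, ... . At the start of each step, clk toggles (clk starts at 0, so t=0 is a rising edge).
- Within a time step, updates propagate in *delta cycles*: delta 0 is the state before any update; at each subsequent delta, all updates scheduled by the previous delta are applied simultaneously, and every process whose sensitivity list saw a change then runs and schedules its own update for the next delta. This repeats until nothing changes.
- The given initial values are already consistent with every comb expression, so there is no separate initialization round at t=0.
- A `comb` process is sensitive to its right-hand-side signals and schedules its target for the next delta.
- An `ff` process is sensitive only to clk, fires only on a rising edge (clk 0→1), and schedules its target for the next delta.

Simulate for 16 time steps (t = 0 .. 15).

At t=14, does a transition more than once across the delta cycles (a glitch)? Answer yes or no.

no

t0.Δ0 c=0 clk=0 d=0 a=0 b=0
t0.Δ1 c=0 clk=1 d=0 a=0 b=0
t0.Δ2 c=0 clk=1 d=1 a=0 b=0
t1.Δ0 c=0 clk=1 d=1 a=0 b=0
t1.Δ1 c=0 clk=0 d=1 a=0 b=0
t2.Δ0 c=0 clk=0 d=1 a=0 b=0
t2.Δ1 c=0 clk=1 d=1 a=0 b=0
t2.Δ2 c=1 clk=1 d=1 a=0 b=0
t2.Δ3 c=1 clk=1 d=1 a=1 b=1
t2.Δ4 c=1 clk=1 d=1 a=1 b=0
t3.Δ0 c=1 clk=1 d=1 a=1 b=0
t3.Δ1 c=1 clk=0 d=1 a=1 b=0
t4.Δ0 c=1 clk=0 d=1 a=1 b=0
t4.Δ1 c=1 clk=1 d=1 a=1 b=0
t4.Δ2 c=0 clk=1 d=0 a=1 b=0
t4.Δ3 c=0 clk=1 d=0 a=0 b=1
t4.Δ4 c=0 clk=1 d=0 a=0 b=0
t5.Δ0 c=0 clk=1 d=0 a=0 b=0
t5.Δ1 c=0 clk=0 d=0 a=0 b=0
t6.Δ0 c=0 clk=0 d=0 a=0 b=0
t6.Δ1 c=0 clk=1 d=0 a=0 b=0
t6.Δ2 c=0 clk=1 d=1 a=0 b=0
t7.Δ0 c=0 clk=1 d=1 a=0 b=0
t7.Δ1 c=0 clk=0 d=1 a=0 b=0
t8.Δ0 c=0 clk=0 d=1 a=0 b=0
t8.Δ1 c=0 clk=1 d=1 a=0 b=0
t8.Δ2 c=1 clk=1 d=1 a=0 b=0
t8.Δ3 c=1 clk=1 d=1 a=1 b=1
t8.Δ4 c=1 clk=1 d=1 a=1 b=0
t9.Δ0 c=1 clk=1 d=1 a=1 b=0
t9.Δ1 c=1 clk=0 d=1 a=1 b=0
t10.Δ0 c=1 clk=0 d=1 a=1 b=0
t10.Δ1 c=1 clk=1 d=1 a=1 b=0
t10.Δ2 c=0 clk=1 d=0 a=1 b=0
t10.Δ3 c=0 clk=1 d=0 a=0 b=1
t10.Δ4 c=0 clk=1 d=0 a=0 b=0
t11.Δ0 c=0 clk=1 d=0 a=0 b=0
t11.Δ1 c=0 clk=0 d=0 a=0 b=0
t12.Δ0 c=0 clk=0 d=0 a=0 b=0
t12.Δ1 c=0 clk=1 d=0 a=0 b=0
t12.Δ2 c=0 clk=1 d=1 a=0 b=0
t13.Δ0 c=0 clk=1 d=1 a=0 b=0
t13.Δ1 c=0 clk=0 d=1 a=0 b=0
t14.Δ0 c=0 clk=0 d=1 a=0 b=0
t14.Δ1 c=0 clk=1 d=1 a=0 b=0
t14.Δ2 c=1 clk=1 d=1 a=0 b=0
t14.Δ3 c=1 clk=1 d=1 a=1 b=1
t14.Δ4 c=1 clk=1 d=1 a=1 b=0
t15.Δ0 c=1 clk=1 d=1 a=1 b=0
t15.Δ1 c=1 clk=0 d=1 a=1 b=0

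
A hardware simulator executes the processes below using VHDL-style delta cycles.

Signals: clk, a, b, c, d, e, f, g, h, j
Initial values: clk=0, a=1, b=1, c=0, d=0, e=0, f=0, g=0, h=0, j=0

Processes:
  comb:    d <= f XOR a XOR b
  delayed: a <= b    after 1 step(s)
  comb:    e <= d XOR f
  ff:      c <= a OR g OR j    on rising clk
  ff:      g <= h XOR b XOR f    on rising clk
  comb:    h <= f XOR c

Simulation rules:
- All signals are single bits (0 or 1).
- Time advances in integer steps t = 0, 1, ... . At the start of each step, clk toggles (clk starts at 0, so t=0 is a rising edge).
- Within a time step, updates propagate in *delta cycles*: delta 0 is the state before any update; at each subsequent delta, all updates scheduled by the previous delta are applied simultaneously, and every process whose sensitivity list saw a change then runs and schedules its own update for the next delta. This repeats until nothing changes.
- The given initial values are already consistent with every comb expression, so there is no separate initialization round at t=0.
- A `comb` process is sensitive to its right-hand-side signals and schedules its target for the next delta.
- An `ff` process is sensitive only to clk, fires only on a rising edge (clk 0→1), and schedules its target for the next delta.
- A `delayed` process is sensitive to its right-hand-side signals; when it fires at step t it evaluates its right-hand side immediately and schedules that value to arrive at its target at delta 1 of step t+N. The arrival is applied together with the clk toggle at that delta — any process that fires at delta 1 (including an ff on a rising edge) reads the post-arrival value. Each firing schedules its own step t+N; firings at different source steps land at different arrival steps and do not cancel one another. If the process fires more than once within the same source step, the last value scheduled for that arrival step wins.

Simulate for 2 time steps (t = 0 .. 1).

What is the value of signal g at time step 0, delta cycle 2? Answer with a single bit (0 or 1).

1

t0.Δ0 g=0 d=0 c=0 f=0 h=0 e=0 b=1 clk=0 j=0 a=1
t0.Δ1 g=0 d=0 c=0 f=0 h=0 e=0 b=1 clk=1 j=0 a=1
t0.Δ2 g=1 d=0 c=1 f=0 h=0 e=0 b=1 clk=1 j=0 a=1
t0.Δ3 g=1 d=0 c=1 f=0 h=1 e=0 b=1 clk=1 j=0 a=1
t1.Δ0 g=1 d=0 c=1 f=0 h=1 e=0 b=1 clk=1 j=0 a=1
t1.Δ1 g=1 d=0 c=1 f=0 h=1 e=0 b=1 clk=0 j=0 a=1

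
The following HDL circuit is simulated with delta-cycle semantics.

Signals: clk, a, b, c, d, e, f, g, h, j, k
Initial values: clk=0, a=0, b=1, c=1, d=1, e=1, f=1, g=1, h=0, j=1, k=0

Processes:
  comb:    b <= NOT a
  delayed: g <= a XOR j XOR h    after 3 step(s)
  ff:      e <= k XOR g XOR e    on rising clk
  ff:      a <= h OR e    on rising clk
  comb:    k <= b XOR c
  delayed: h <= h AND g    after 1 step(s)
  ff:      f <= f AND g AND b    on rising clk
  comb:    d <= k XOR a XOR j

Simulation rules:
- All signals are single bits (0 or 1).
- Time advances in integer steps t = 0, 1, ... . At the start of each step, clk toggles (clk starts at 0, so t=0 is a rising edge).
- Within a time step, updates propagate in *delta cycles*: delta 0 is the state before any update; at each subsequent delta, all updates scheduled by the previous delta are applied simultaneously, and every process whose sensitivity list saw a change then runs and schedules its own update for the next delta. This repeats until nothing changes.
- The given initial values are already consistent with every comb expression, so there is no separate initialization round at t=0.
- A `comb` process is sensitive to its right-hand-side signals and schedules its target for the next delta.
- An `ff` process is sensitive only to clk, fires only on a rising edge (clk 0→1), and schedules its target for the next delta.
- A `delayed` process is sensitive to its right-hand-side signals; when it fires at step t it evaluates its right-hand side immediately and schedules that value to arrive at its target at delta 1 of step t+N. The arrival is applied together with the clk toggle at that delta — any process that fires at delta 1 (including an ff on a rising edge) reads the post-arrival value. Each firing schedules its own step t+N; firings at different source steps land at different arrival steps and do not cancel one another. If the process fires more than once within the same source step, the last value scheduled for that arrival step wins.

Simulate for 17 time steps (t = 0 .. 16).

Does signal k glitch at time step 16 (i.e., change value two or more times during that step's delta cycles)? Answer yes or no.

no

t=0 Δ0: b=1 g=1 j=1 f=1 d=1 h=0 k=0 e=1 a=0 c=1 clk=0
  Δ1: clk:0→1
  Δ2: e:1→0, a:0→1
  Δ3: b:1→0, d:1→0
  Δ4: k:0→1
  Δ5: d:0→1
  (5Δ to stable)
t=1 Δ0: b=0 g=1 j=1 f=1 d=1 h=0 k=1 e=0 a=1 c=1 clk=1
  Δ1: clk:1→0
  (1Δ to stable)
t=2 Δ0: b=0 g=1 j=1 f=1 d=1 h=0 k=1 e=0 a=1 c=1 clk=0
  Δ1: clk:0→1
  Δ2: f:1→0, a:1→0
  Δ3: b:0→1, d:1→0
  Δ4: k:1→0
  Δ5: d:0→1
  (5Δ to stable)
t=3 Δ0: b=1 g=1 j=1 f=0 d=1 h=0 k=0 e=0 a=0 c=1 clk=1
  Δ1: g:1→0, clk:1→0
  (1Δ to stable)
t=4 Δ0: b=1 g=0 j=1 f=0 d=1 h=0 k=0 e=0 a=0 c=1 clk=0
  Δ1: clk:0→1
  (1Δ to stable)
t=5 Δ0: b=1 g=0 j=1 f=0 d=1 h=0 k=0 e=0 a=0 c=1 clk=1
  Δ1: g:0→1, clk:1→0
  (1Δ to stable)
t=6 Δ0: b=1 g=1 j=1 f=0 d=1 h=0 k=0 e=0 a=0 c=1 clk=0
  Δ1: clk:0→1
  Δ2: e:0→1
  (2Δ to stable)
t=7 Δ0: b=1 g=1 j=1 f=0 d=1 h=0 k=0 e=1 a=0 c=1 clk=1
  Δ1: clk:1→0
  (1Δ to stable)
t=8 Δ0: b=1 g=1 j=1 f=0 d=1 h=0 k=0 e=1 a=0 c=1 clk=0
  Δ1: clk:0→1
  Δ2: e:1→0, a:0→1
  Δ3: b:1→0, d:1→0
  Δ4: k:0→1
  Δ5: d:0→1
  (5Δ to stable)
t=9 Δ0: b=0 g=1 j=1 f=0 d=1 h=0 k=1 e=0 a=1 c=1 clk=1
  Δ1: clk:1→0
  (1Δ to stable)
t=10 Δ0: b=0 g=1 j=1 f=0 d=1 h=0 k=1 e=0 a=1 c=1 clk=0
  Δ1: clk:0→1
  Δ2: a:1→0
  Δ3: b:0→1, d:1→0
  Δ4: k:1→0
  Δ5: d:0→1
  (5Δ to stable)
t=11 Δ0: b=1 g=1 j=1 f=0 d=1 h=0 k=0 e=0 a=0 c=1 clk=1
  Δ1: g:1→0, clk:1→0
  (1Δ to stable)
t=12 Δ0: b=1 g=0 j=1 f=0 d=1 h=0 k=0 e=0 a=0 c=1 clk=0
  Δ1: clk:0→1
  (1Δ to stable)
t=13 Δ0: b=1 g=0 j=1 f=0 d=1 h=0 k=0 e=0 a=0 c=1 clk=1
  Δ1: g:0→1, clk:1→0
  (1Δ to stable)
t=14 Δ0: b=1 g=1 j=1 f=0 d=1 h=0 k=0 e=0 a=0 c=1 clk=0
  Δ1: clk:0→1
  Δ2: e:0→1
  (2Δ to stable)
t=15 Δ0: b=1 g=1 j=1 f=0 d=1 h=0 k=0 e=1 a=0 c=1 clk=1
  Δ1: clk:1→0
  (1Δ to stable)
t=16 Δ0: b=1 g=1 j=1 f=0 d=1 h=0 k=0 e=1 a=0 c=1 clk=0
  Δ1: clk:0→1
  Δ2: e:1→0, a:0→1
  Δ3: b:1→0, d:1→0
  Δ4: k:0→1
  Δ5: d:0→1
  (5Δ to stable)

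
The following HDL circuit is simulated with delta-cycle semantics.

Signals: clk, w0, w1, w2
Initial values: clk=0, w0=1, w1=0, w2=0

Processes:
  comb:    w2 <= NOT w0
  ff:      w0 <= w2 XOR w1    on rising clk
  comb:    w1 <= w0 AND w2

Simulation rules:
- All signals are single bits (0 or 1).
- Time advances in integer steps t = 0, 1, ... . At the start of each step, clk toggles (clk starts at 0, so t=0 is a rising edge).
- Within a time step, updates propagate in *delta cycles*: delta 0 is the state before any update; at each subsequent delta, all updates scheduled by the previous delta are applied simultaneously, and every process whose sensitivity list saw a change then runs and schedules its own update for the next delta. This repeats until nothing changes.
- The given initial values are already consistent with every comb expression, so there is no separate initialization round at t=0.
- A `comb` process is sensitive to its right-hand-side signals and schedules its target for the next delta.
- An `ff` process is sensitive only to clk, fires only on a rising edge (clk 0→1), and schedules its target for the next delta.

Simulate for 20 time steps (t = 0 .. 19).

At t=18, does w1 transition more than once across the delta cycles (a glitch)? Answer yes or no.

yes

[bits: clk,w0,w1,w2]
t=0: Δ0=0100 Δ1=1100 Δ2=1000 Δ3=1001 | 3Δ
t=1: Δ0=1001 Δ1=0001 | 1Δ
t=2: Δ0=0001 Δ1=1001 Δ2=1101 Δ3=1110 Δ4=1100 | 4Δ
t=3: Δ0=1100 Δ1=0100 | 1Δ
t=4: Δ0=0100 Δ1=1100 Δ2=1000 Δ3=1001 | 3Δ
t=5: Δ0=1001 Δ1=0001 | 1Δ
t=6: Δ0=0001 Δ1=1001 Δ2=1101 Δ3=1110 Δ4=1100 | 4Δ
t=7: Δ0=1100 Δ1=0100 | 1Δ
t=8: Δ0=0100 Δ1=1100 Δ2=1000 Δ3=1001 | 3Δ
t=9: Δ0=1001 Δ1=0001 | 1Δ
t=10: Δ0=0001 Δ1=1001 Δ2=1101 Δ3=1110 Δ4=1100 | 4Δ
t=11: Δ0=1100 Δ1=0100 | 1Δ
t=12: Δ0=0100 Δ1=1100 Δ2=1000 Δ3=1001 | 3Δ
t=13: Δ0=1001 Δ1=0001 | 1Δ
t=14: Δ0=0001 Δ1=1001 Δ2=1101 Δ3=1110 Δ4=1100 | 4Δ
t=15: Δ0=1100 Δ1=0100 | 1Δ
t=16: Δ0=0100 Δ1=1100 Δ2=1000 Δ3=1001 | 3Δ
t=17: Δ0=1001 Δ1=0001 | 1Δ
t=18: Δ0=0001 Δ1=1001 Δ2=1101 Δ3=1110 Δ4=1100 | 4Δ
t=19: Δ0=1100 Δ1=0100 | 1Δ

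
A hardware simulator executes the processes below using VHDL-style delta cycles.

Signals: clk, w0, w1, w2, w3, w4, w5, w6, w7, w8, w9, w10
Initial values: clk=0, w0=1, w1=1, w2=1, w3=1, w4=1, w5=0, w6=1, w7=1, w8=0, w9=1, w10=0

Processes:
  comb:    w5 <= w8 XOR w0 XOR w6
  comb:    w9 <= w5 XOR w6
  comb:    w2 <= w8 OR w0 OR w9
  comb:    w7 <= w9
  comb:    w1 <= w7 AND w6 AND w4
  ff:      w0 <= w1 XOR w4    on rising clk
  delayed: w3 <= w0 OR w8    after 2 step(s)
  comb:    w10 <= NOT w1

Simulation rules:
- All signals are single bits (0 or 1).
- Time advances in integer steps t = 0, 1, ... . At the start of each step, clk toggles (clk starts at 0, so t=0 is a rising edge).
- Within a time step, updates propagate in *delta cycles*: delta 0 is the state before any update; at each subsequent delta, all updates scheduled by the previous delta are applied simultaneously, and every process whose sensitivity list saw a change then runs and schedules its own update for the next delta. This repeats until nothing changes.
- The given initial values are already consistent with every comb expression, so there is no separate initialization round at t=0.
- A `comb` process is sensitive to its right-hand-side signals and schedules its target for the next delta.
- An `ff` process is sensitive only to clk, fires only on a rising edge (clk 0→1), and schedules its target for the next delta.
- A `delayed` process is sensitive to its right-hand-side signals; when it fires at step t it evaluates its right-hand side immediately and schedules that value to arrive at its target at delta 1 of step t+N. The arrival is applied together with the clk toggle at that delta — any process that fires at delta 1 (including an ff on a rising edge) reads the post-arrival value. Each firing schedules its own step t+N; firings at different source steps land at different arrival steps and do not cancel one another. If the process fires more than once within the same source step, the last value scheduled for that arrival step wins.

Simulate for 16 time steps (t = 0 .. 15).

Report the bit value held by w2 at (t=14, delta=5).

[bits: w10,w3,clk,w5,w1,w0,w2,w7,w4,w6,w9,w8]
t=0: Δ0=010011111110 Δ1=011011111110 Δ2=011010111110 Δ3=011110111110 Δ4=011110111100 Δ5=011110001100 Δ6=011100001100 Δ7=111100001100 | 7Δ
t=1: Δ0=111100001100 Δ1=110100001100 | 1Δ
t=2: Δ0=110100001100 Δ1=101100001100 Δ2=101101001100 Δ3=101001101100 Δ4=101001101110 Δ5=101001111110 Δ6=101011111110 Δ7=001011111110 | 7Δ
t=3: Δ0=001011111110 Δ1=000011111110 | 1Δ
t=4: Δ0=000011111110 Δ1=011011111110 Δ2=011010111110 Δ3=011110111110 Δ4=011110111100 Δ5=011110001100 Δ6=011100001100 Δ7=111100001100 | 7Δ
t=5: Δ0=111100001100 Δ1=110100001100 | 1Δ
t=6: Δ0=110100001100 Δ1=101100001100 Δ2=101101001100 Δ3=101001101100 Δ4=101001101110 Δ5=101001111110 Δ6=101011111110 Δ7=001011111110 | 7Δ
t=7: Δ0=001011111110 Δ1=000011111110 | 1Δ
t=8: Δ0=000011111110 Δ1=011011111110 Δ2=011010111110 Δ3=011110111110 Δ4=011110111100 Δ5=011110001100 Δ6=011100001100 Δ7=111100001100 | 7Δ
t=9: Δ0=111100001100 Δ1=110100001100 | 1Δ
t=10: Δ0=110100001100 Δ1=101100001100 Δ2=101101001100 Δ3=101001101100 Δ4=101001101110 Δ5=101001111110 Δ6=101011111110 Δ7=001011111110 | 7Δ
t=11: Δ0=001011111110 Δ1=000011111110 | 1Δ
t=12: Δ0=000011111110 Δ1=011011111110 Δ2=011010111110 Δ3=011110111110 Δ4=011110111100 Δ5=011110001100 Δ6=011100001100 Δ7=111100001100 | 7Δ
t=13: Δ0=111100001100 Δ1=110100001100 | 1Δ
t=14: Δ0=110100001100 Δ1=101100001100 Δ2=101101001100 Δ3=101001101100 Δ4=101001101110 Δ5=101001111110 Δ6=101011111110 Δ7=001011111110 | 7Δ
t=15: Δ0=001011111110 Δ1=000011111110 | 1Δ

1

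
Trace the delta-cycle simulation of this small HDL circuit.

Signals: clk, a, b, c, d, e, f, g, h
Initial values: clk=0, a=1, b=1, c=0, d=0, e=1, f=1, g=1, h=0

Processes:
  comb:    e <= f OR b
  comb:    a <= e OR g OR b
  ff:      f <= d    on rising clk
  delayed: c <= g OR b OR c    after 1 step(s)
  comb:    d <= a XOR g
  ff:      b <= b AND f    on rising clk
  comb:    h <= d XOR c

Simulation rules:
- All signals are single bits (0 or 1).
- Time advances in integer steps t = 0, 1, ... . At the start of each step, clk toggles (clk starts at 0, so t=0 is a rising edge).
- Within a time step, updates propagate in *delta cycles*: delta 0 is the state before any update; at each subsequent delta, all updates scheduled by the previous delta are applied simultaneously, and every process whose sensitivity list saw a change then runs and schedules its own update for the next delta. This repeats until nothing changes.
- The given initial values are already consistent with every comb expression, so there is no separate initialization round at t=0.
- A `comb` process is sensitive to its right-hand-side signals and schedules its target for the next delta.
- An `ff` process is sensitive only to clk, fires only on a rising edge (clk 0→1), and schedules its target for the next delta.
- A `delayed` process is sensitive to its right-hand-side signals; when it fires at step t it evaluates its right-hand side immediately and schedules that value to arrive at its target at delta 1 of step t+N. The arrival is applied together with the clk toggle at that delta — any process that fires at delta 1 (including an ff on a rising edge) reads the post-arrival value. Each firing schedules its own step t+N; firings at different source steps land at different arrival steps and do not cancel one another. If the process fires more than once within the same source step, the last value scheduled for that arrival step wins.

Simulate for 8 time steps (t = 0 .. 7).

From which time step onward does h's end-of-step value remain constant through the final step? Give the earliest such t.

t=0 Δ0: d=0 clk=0 c=0 h=0 g=1 e=1 f=1 b=1 a=1
  Δ1: clk:0→1
  Δ2: f:1→0
  (2Δ to stable)
t=1 Δ0: d=0 clk=1 c=0 h=0 g=1 e=1 f=0 b=1 a=1
  Δ1: clk:1→0
  (1Δ to stable)
t=2 Δ0: d=0 clk=0 c=0 h=0 g=1 e=1 f=0 b=1 a=1
  Δ1: clk:0→1
  Δ2: b:1→0
  Δ3: e:1→0
  (3Δ to stable)
t=3 Δ0: d=0 clk=1 c=0 h=0 g=1 e=0 f=0 b=0 a=1
  Δ1: clk:1→0, c:0→1
  Δ2: h:0→1
  (2Δ to stable)
t=4 Δ0: d=0 clk=0 c=1 h=1 g=1 e=0 f=0 b=0 a=1
  Δ1: clk:0→1
  (1Δ to stable)
t=5 Δ0: d=0 clk=1 c=1 h=1 g=1 e=0 f=0 b=0 a=1
  Δ1: clk:1→0
  (1Δ to stable)
t=6 Δ0: d=0 clk=0 c=1 h=1 g=1 e=0 f=0 b=0 a=1
  Δ1: clk:0→1
  (1Δ to stable)
t=7 Δ0: d=0 clk=1 c=1 h=1 g=1 e=0 f=0 b=0 a=1
  Δ1: clk:1→0
  (1Δ to stable)

3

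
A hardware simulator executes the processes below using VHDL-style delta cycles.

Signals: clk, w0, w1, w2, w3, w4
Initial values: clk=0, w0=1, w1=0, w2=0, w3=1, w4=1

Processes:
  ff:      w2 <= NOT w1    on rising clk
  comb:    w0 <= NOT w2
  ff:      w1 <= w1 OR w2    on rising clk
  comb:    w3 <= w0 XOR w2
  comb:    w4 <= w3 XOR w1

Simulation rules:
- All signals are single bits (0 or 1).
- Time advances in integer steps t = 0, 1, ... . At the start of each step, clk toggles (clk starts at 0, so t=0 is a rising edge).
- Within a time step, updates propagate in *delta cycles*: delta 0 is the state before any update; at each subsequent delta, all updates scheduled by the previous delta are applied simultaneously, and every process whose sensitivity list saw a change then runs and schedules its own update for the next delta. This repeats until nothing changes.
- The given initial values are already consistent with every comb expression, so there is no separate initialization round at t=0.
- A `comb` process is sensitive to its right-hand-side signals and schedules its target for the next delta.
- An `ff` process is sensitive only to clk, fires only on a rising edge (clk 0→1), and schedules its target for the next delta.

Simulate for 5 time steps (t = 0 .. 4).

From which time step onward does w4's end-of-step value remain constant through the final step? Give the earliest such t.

2

[bits: w1,w4,w3,w2,clk,w0]
t=0: Δ0=011001 Δ1=011011 Δ2=011111 Δ3=010110 Δ4=001110 Δ5=011110 | 5Δ
t=1: Δ0=011110 Δ1=011100 | 1Δ
t=2: Δ0=011100 Δ1=011110 Δ2=111110 Δ3=101110 | 3Δ
t=3: Δ0=101110 Δ1=101100 | 1Δ
t=4: Δ0=101100 Δ1=101110 Δ2=101010 Δ3=100011 Δ4=111011 Δ5=101011 | 5Δ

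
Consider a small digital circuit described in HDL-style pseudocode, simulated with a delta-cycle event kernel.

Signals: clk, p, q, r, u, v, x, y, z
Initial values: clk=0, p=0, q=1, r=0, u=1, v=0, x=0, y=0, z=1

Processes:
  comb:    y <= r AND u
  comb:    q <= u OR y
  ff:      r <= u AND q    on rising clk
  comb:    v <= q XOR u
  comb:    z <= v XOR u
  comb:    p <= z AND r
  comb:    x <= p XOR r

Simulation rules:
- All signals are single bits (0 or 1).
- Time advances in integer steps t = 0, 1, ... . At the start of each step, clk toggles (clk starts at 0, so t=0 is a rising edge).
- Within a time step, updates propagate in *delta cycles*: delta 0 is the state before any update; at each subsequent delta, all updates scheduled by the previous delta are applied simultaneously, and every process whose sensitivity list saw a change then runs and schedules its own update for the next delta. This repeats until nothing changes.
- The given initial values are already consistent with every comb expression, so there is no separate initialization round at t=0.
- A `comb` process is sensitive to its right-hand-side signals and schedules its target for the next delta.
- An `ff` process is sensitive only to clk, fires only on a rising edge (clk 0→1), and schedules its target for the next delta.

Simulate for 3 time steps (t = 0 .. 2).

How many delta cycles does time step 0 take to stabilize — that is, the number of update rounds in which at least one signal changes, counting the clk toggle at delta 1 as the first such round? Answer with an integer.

4

t=0 Δ0: x=0 clk=0 r=0 q=1 u=1 v=0 p=0 z=1 y=0
  Δ1: clk:0→1
  Δ2: r:0→1
  Δ3: x:0→1, p:0→1, y:0→1
  Δ4: x:1→0
  (4Δ to stable)
t=1 Δ0: x=0 clk=1 r=1 q=1 u=1 v=0 p=1 z=1 y=1
  Δ1: clk:1→0
  (1Δ to stable)
t=2 Δ0: x=0 clk=0 r=1 q=1 u=1 v=0 p=1 z=1 y=1
  Δ1: clk:0→1
  (1Δ to stable)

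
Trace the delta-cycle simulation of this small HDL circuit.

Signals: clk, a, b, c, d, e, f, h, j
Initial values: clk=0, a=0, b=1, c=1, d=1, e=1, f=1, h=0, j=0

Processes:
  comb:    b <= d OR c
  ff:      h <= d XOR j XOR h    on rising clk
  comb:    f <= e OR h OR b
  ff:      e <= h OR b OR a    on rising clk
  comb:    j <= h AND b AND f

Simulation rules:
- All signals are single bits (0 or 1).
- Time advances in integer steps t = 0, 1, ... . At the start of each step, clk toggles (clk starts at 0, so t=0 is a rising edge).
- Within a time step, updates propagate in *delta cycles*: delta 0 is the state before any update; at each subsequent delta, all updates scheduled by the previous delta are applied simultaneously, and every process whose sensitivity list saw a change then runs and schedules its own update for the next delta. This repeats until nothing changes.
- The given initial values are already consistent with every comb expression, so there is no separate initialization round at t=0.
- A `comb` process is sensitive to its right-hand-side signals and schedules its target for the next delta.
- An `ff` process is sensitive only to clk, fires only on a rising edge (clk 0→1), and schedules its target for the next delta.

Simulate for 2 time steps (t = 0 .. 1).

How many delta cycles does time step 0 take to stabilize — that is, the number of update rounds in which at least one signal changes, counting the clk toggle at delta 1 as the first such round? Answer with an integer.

3

t=0 Δ0: b=1 a=0 clk=0 f=1 j=0 e=1 c=1 d=1 h=0
  Δ1: clk:0→1
  Δ2: h:0→1
  Δ3: j:0→1
  (3Δ to stable)
t=1 Δ0: b=1 a=0 clk=1 f=1 j=1 e=1 c=1 d=1 h=1
  Δ1: clk:1→0
  (1Δ to stable)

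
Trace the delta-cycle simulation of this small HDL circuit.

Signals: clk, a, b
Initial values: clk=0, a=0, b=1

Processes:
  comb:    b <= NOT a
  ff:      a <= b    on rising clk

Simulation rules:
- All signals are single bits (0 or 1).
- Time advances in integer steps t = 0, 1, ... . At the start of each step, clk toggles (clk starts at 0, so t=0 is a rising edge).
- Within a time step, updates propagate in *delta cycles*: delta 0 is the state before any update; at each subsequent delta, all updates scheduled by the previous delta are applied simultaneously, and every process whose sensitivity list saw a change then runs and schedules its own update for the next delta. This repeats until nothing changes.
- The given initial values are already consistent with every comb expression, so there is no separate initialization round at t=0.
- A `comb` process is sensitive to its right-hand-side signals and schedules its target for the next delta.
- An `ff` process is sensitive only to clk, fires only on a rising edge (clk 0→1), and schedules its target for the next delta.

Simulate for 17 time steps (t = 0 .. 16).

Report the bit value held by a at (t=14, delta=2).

t0.Δ0 b=1 clk=0 a=0
t0.Δ1 b=1 clk=1 a=0
t0.Δ2 b=1 clk=1 a=1
t0.Δ3 b=0 clk=1 a=1
t1.Δ0 b=0 clk=1 a=1
t1.Δ1 b=0 clk=0 a=1
t2.Δ0 b=0 clk=0 a=1
t2.Δ1 b=0 clk=1 a=1
t2.Δ2 b=0 clk=1 a=0
t2.Δ3 b=1 clk=1 a=0
t3.Δ0 b=1 clk=1 a=0
t3.Δ1 b=1 clk=0 a=0
t4.Δ0 b=1 clk=0 a=0
t4.Δ1 b=1 clk=1 a=0
t4.Δ2 b=1 clk=1 a=1
t4.Δ3 b=0 clk=1 a=1
t5.Δ0 b=0 clk=1 a=1
t5.Δ1 b=0 clk=0 a=1
t6.Δ0 b=0 clk=0 a=1
t6.Δ1 b=0 clk=1 a=1
t6.Δ2 b=0 clk=1 a=0
t6.Δ3 b=1 clk=1 a=0
t7.Δ0 b=1 clk=1 a=0
t7.Δ1 b=1 clk=0 a=0
t8.Δ0 b=1 clk=0 a=0
t8.Δ1 b=1 clk=1 a=0
t8.Δ2 b=1 clk=1 a=1
t8.Δ3 b=0 clk=1 a=1
t9.Δ0 b=0 clk=1 a=1
t9.Δ1 b=0 clk=0 a=1
t10.Δ0 b=0 clk=0 a=1
t10.Δ1 b=0 clk=1 a=1
t10.Δ2 b=0 clk=1 a=0
t10.Δ3 b=1 clk=1 a=0
t11.Δ0 b=1 clk=1 a=0
t11.Δ1 b=1 clk=0 a=0
t12.Δ0 b=1 clk=0 a=0
t12.Δ1 b=1 clk=1 a=0
t12.Δ2 b=1 clk=1 a=1
t12.Δ3 b=0 clk=1 a=1
t13.Δ0 b=0 clk=1 a=1
t13.Δ1 b=0 clk=0 a=1
t14.Δ0 b=0 clk=0 a=1
t14.Δ1 b=0 clk=1 a=1
t14.Δ2 b=0 clk=1 a=0
t14.Δ3 b=1 clk=1 a=0
t15.Δ0 b=1 clk=1 a=0
t15.Δ1 b=1 clk=0 a=0
t16.Δ0 b=1 clk=0 a=0
t16.Δ1 b=1 clk=1 a=0
t16.Δ2 b=1 clk=1 a=1
t16.Δ3 b=0 clk=1 a=1

0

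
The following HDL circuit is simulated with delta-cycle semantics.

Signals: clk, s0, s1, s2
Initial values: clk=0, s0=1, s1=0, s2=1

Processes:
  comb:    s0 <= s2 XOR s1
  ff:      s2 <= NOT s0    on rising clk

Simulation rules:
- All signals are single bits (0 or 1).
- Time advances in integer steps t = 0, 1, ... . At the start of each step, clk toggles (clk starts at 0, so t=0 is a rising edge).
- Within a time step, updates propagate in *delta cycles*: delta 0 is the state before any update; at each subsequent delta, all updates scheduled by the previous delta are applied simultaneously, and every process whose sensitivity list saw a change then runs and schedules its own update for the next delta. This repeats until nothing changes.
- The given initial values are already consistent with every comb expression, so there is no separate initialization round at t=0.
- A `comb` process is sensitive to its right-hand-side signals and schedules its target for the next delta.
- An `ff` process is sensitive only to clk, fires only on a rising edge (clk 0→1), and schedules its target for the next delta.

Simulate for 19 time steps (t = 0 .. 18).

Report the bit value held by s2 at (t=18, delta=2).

t0.Δ0 s1=0 s2=1 s0=1 clk=0
t0.Δ1 s1=0 s2=1 s0=1 clk=1
t0.Δ2 s1=0 s2=0 s0=1 clk=1
t0.Δ3 s1=0 s2=0 s0=0 clk=1
t1.Δ0 s1=0 s2=0 s0=0 clk=1
t1.Δ1 s1=0 s2=0 s0=0 clk=0
t2.Δ0 s1=0 s2=0 s0=0 clk=0
t2.Δ1 s1=0 s2=0 s0=0 clk=1
t2.Δ2 s1=0 s2=1 s0=0 clk=1
t2.Δ3 s1=0 s2=1 s0=1 clk=1
t3.Δ0 s1=0 s2=1 s0=1 clk=1
t3.Δ1 s1=0 s2=1 s0=1 clk=0
t4.Δ0 s1=0 s2=1 s0=1 clk=0
t4.Δ1 s1=0 s2=1 s0=1 clk=1
t4.Δ2 s1=0 s2=0 s0=1 clk=1
t4.Δ3 s1=0 s2=0 s0=0 clk=1
t5.Δ0 s1=0 s2=0 s0=0 clk=1
t5.Δ1 s1=0 s2=0 s0=0 clk=0
t6.Δ0 s1=0 s2=0 s0=0 clk=0
t6.Δ1 s1=0 s2=0 s0=0 clk=1
t6.Δ2 s1=0 s2=1 s0=0 clk=1
t6.Δ3 s1=0 s2=1 s0=1 clk=1
t7.Δ0 s1=0 s2=1 s0=1 clk=1
t7.Δ1 s1=0 s2=1 s0=1 clk=0
t8.Δ0 s1=0 s2=1 s0=1 clk=0
t8.Δ1 s1=0 s2=1 s0=1 clk=1
t8.Δ2 s1=0 s2=0 s0=1 clk=1
t8.Δ3 s1=0 s2=0 s0=0 clk=1
t9.Δ0 s1=0 s2=0 s0=0 clk=1
t9.Δ1 s1=0 s2=0 s0=0 clk=0
t10.Δ0 s1=0 s2=0 s0=0 clk=0
t10.Δ1 s1=0 s2=0 s0=0 clk=1
t10.Δ2 s1=0 s2=1 s0=0 clk=1
t10.Δ3 s1=0 s2=1 s0=1 clk=1
t11.Δ0 s1=0 s2=1 s0=1 clk=1
t11.Δ1 s1=0 s2=1 s0=1 clk=0
t12.Δ0 s1=0 s2=1 s0=1 clk=0
t12.Δ1 s1=0 s2=1 s0=1 clk=1
t12.Δ2 s1=0 s2=0 s0=1 clk=1
t12.Δ3 s1=0 s2=0 s0=0 clk=1
t13.Δ0 s1=0 s2=0 s0=0 clk=1
t13.Δ1 s1=0 s2=0 s0=0 clk=0
t14.Δ0 s1=0 s2=0 s0=0 clk=0
t14.Δ1 s1=0 s2=0 s0=0 clk=1
t14.Δ2 s1=0 s2=1 s0=0 clk=1
t14.Δ3 s1=0 s2=1 s0=1 clk=1
t15.Δ0 s1=0 s2=1 s0=1 clk=1
t15.Δ1 s1=0 s2=1 s0=1 clk=0
t16.Δ0 s1=0 s2=1 s0=1 clk=0
t16.Δ1 s1=0 s2=1 s0=1 clk=1
t16.Δ2 s1=0 s2=0 s0=1 clk=1
t16.Δ3 s1=0 s2=0 s0=0 clk=1
t17.Δ0 s1=0 s2=0 s0=0 clk=1
t17.Δ1 s1=0 s2=0 s0=0 clk=0
t18.Δ0 s1=0 s2=0 s0=0 clk=0
t18.Δ1 s1=0 s2=0 s0=0 clk=1
t18.Δ2 s1=0 s2=1 s0=0 clk=1
t18.Δ3 s1=0 s2=1 s0=1 clk=1

1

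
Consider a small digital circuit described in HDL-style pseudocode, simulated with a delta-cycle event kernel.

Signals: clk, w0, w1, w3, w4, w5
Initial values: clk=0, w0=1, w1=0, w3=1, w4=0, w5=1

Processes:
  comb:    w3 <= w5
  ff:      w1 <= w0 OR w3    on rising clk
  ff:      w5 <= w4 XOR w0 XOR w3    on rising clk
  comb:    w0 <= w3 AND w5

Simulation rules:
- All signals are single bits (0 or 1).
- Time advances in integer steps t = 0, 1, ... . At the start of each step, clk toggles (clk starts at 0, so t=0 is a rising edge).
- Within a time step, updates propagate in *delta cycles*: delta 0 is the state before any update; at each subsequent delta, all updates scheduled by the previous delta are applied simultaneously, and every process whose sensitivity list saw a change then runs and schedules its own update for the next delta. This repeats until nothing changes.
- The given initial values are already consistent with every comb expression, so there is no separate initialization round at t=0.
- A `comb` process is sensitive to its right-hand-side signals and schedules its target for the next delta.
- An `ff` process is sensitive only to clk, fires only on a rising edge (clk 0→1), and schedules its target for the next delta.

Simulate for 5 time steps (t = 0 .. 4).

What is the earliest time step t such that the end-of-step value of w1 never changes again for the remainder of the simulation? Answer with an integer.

2

t=0 Δ0: w1=0 w5=1 clk=0 w3=1 w4=0 w0=1
  Δ1: clk:0→1
  Δ2: w1:0→1, w5:1→0
  Δ3: w3:1→0, w0:1→0
  (3Δ to stable)
t=1 Δ0: w1=1 w5=0 clk=1 w3=0 w4=0 w0=0
  Δ1: clk:1→0
  (1Δ to stable)
t=2 Δ0: w1=1 w5=0 clk=0 w3=0 w4=0 w0=0
  Δ1: clk:0→1
  Δ2: w1:1→0
  (2Δ to stable)
t=3 Δ0: w1=0 w5=0 clk=1 w3=0 w4=0 w0=0
  Δ1: clk:1→0
  (1Δ to stable)
t=4 Δ0: w1=0 w5=0 clk=0 w3=0 w4=0 w0=0
  Δ1: clk:0→1
  (1Δ to stable)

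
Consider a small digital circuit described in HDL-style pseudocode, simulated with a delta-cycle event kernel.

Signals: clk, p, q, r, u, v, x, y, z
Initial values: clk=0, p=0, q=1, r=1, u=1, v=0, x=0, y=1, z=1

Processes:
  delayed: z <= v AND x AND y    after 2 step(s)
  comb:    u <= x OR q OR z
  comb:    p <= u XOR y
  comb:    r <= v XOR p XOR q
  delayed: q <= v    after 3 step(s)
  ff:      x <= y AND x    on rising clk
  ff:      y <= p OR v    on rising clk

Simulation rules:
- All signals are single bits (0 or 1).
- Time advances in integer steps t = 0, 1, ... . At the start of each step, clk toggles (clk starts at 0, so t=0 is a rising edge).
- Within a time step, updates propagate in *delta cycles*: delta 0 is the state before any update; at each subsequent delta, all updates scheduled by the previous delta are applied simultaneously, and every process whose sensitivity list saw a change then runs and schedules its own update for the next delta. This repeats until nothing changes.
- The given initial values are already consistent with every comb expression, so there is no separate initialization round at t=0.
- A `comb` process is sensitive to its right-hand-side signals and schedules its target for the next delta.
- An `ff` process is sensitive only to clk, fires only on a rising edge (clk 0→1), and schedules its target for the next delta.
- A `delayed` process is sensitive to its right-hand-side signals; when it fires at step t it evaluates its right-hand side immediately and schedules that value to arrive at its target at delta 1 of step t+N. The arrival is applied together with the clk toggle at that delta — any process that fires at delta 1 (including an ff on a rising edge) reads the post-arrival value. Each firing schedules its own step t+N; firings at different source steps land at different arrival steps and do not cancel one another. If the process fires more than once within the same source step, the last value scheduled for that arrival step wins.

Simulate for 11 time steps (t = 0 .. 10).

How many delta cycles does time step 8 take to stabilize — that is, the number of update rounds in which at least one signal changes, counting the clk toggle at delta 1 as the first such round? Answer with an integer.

4

[bits: v,x,u,p,z,q,r,clk,y]
t=0: Δ0=001011101 Δ1=001011111 Δ2=001011110 Δ3=001111110 Δ4=001111010 | 4Δ
t=1: Δ0=001111010 Δ1=001111000 | 1Δ
t=2: Δ0=001111000 Δ1=001101010 Δ2=001101011 Δ3=001001011 Δ4=001001111 | 4Δ
t=3: Δ0=001001111 Δ1=001001101 | 1Δ
t=4: Δ0=001001101 Δ1=001001111 Δ2=001001110 Δ3=001101110 Δ4=001101010 | 4Δ
t=5: Δ0=001101010 Δ1=001101000 | 1Δ
t=6: Δ0=001101000 Δ1=001101010 Δ2=001101011 Δ3=001001011 Δ4=001001111 | 4Δ
t=7: Δ0=001001111 Δ1=001001101 | 1Δ
t=8: Δ0=001001101 Δ1=001001111 Δ2=001001110 Δ3=001101110 Δ4=001101010 | 4Δ
t=9: Δ0=001101010 Δ1=001101000 | 1Δ
t=10: Δ0=001101000 Δ1=001101010 Δ2=001101011 Δ3=001001011 Δ4=001001111 | 4Δ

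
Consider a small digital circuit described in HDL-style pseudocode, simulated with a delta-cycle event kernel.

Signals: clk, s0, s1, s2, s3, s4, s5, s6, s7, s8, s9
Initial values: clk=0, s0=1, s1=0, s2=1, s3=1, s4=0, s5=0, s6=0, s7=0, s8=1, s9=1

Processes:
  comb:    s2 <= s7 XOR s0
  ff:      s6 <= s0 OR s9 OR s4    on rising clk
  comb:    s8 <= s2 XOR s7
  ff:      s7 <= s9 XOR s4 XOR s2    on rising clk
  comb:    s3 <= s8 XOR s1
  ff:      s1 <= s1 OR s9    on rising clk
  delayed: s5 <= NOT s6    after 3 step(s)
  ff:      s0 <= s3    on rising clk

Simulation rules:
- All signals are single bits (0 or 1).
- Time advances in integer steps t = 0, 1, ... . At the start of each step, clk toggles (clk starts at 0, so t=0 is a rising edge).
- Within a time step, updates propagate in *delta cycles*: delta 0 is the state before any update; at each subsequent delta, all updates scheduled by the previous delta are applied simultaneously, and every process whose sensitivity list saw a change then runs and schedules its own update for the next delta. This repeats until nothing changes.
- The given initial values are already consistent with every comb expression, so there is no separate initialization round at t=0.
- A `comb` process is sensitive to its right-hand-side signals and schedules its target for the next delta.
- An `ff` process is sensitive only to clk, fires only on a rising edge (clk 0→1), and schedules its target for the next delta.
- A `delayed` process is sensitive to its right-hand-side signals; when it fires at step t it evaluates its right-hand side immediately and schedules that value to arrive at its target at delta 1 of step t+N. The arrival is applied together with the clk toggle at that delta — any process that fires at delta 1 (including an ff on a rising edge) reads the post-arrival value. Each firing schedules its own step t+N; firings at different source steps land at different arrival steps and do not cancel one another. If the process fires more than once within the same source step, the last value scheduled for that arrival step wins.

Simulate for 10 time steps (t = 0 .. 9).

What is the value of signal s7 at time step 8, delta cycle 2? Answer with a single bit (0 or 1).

t=0 Δ0: s1=0 s4=0 clk=0 s3=1 s7=0 s2=1 s8=1 s9=1 s0=1 s6=0 s5=0
  Δ1: clk:0→1
  Δ2: s1:0→1, s6:0→1
  Δ3: s3:1→0
  (3Δ to stable)
t=1 Δ0: s1=1 s4=0 clk=1 s3=0 s7=0 s2=1 s8=1 s9=1 s0=1 s6=1 s5=0
  Δ1: clk:1→0
  (1Δ to stable)
t=2 Δ0: s1=1 s4=0 clk=0 s3=0 s7=0 s2=1 s8=1 s9=1 s0=1 s6=1 s5=0
  Δ1: clk:0→1
  Δ2: s0:1→0
  Δ3: s2:1→0
  Δ4: s8:1→0
  Δ5: s3:0→1
  (5Δ to stable)
t=3 Δ0: s1=1 s4=0 clk=1 s3=1 s7=0 s2=0 s8=0 s9=1 s0=0 s6=1 s5=0
  Δ1: clk:1→0
  (1Δ to stable)
t=4 Δ0: s1=1 s4=0 clk=0 s3=1 s7=0 s2=0 s8=0 s9=1 s0=0 s6=1 s5=0
  Δ1: clk:0→1
  Δ2: s7:0→1, s0:0→1
  Δ3: s8:0→1
  Δ4: s3:1→0
  (4Δ to stable)
t=5 Δ0: s1=1 s4=0 clk=1 s3=0 s7=1 s2=0 s8=1 s9=1 s0=1 s6=1 s5=0
  Δ1: clk:1→0
  (1Δ to stable)
t=6 Δ0: s1=1 s4=0 clk=0 s3=0 s7=1 s2=0 s8=1 s9=1 s0=1 s6=1 s5=0
  Δ1: clk:0→1
  Δ2: s0:1→0
  Δ3: s2:0→1
  Δ4: s8:1→0
  Δ5: s3:0→1
  (5Δ to stable)
t=7 Δ0: s1=1 s4=0 clk=1 s3=1 s7=1 s2=1 s8=0 s9=1 s0=0 s6=1 s5=0
  Δ1: clk:1→0
  (1Δ to stable)
t=8 Δ0: s1=1 s4=0 clk=0 s3=1 s7=1 s2=1 s8=0 s9=1 s0=0 s6=1 s5=0
  Δ1: clk:0→1
  Δ2: s7:1→0, s0:0→1
  Δ3: s8:0→1
  Δ4: s3:1→0
  (4Δ to stable)
t=9 Δ0: s1=1 s4=0 clk=1 s3=0 s7=0 s2=1 s8=1 s9=1 s0=1 s6=1 s5=0
  Δ1: clk:1→0
  (1Δ to stable)

0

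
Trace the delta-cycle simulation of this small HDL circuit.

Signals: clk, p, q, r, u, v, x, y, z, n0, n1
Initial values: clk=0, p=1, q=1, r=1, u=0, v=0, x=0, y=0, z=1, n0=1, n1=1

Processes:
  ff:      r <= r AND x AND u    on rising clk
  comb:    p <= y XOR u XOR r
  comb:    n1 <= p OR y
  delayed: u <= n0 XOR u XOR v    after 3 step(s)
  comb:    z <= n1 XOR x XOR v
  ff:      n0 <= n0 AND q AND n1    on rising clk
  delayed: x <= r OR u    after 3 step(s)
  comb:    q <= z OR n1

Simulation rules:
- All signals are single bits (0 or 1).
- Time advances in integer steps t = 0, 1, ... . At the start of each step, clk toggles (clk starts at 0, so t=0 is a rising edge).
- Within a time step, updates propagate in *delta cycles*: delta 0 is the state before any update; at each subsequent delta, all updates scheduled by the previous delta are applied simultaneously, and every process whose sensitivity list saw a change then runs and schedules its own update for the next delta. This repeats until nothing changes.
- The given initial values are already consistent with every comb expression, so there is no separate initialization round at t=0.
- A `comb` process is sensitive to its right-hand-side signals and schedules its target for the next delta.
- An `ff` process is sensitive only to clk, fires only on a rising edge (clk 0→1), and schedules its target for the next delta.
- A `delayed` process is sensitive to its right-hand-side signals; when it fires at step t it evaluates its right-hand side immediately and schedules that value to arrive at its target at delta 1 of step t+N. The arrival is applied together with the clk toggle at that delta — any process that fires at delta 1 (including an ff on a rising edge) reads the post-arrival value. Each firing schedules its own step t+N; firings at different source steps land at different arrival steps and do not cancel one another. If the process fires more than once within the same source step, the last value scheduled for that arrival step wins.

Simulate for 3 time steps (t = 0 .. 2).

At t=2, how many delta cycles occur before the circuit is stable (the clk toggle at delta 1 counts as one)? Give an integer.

[bits: z,x,y,n1,r,n0,q,clk,u,p,v]
t=0: Δ0=10011110010 Δ1=10011111010 Δ2=10010111010 Δ3=10010111000 Δ4=10000111000 Δ5=00000111000 Δ6=00000101000 | 6Δ
t=1: Δ0=00000101000 Δ1=00000100000 | 1Δ
t=2: Δ0=00000100000 Δ1=00000101000 Δ2=00000001000 | 2Δ

2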